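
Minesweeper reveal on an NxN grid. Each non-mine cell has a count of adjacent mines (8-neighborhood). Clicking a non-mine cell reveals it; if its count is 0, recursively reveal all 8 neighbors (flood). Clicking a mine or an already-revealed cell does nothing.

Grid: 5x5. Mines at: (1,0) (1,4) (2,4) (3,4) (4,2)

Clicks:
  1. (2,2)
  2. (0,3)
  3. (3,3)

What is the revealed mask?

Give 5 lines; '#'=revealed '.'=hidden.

Click 1 (2,2) count=0: revealed 12 new [(0,1) (0,2) (0,3) (1,1) (1,2) (1,3) (2,1) (2,2) (2,3) (3,1) (3,2) (3,3)] -> total=12
Click 2 (0,3) count=1: revealed 0 new [(none)] -> total=12
Click 3 (3,3) count=3: revealed 0 new [(none)] -> total=12

Answer: .###.
.###.
.###.
.###.
.....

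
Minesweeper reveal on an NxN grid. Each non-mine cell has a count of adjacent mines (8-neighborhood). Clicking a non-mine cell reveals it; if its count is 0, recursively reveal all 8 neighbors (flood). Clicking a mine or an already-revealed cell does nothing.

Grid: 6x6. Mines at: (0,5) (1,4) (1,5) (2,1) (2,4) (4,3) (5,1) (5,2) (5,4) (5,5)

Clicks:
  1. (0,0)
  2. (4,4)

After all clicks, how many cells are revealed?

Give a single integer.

Click 1 (0,0) count=0: revealed 8 new [(0,0) (0,1) (0,2) (0,3) (1,0) (1,1) (1,2) (1,3)] -> total=8
Click 2 (4,4) count=3: revealed 1 new [(4,4)] -> total=9

Answer: 9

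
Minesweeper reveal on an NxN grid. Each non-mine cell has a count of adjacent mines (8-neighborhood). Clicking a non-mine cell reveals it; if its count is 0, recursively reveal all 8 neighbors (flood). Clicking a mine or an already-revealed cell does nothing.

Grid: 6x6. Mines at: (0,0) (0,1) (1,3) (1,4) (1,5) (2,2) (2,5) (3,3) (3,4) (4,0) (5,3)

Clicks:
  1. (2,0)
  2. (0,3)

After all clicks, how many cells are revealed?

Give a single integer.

Click 1 (2,0) count=0: revealed 6 new [(1,0) (1,1) (2,0) (2,1) (3,0) (3,1)] -> total=6
Click 2 (0,3) count=2: revealed 1 new [(0,3)] -> total=7

Answer: 7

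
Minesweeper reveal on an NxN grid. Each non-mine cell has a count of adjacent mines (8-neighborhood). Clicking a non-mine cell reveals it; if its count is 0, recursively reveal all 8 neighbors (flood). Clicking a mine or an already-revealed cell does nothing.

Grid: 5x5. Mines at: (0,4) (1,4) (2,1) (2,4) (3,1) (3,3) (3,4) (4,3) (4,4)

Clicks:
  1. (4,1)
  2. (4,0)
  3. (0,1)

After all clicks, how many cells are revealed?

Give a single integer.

Click 1 (4,1) count=1: revealed 1 new [(4,1)] -> total=1
Click 2 (4,0) count=1: revealed 1 new [(4,0)] -> total=2
Click 3 (0,1) count=0: revealed 8 new [(0,0) (0,1) (0,2) (0,3) (1,0) (1,1) (1,2) (1,3)] -> total=10

Answer: 10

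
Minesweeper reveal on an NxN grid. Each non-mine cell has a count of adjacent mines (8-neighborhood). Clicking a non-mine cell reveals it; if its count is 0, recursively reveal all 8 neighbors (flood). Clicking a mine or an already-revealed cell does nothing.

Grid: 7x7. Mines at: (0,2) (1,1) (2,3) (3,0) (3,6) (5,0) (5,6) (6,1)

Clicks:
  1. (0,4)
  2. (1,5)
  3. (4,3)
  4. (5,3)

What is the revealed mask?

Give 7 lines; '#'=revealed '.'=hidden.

Answer: ...####
...####
....###
.#####.
.#####.
.#####.
..####.

Derivation:
Click 1 (0,4) count=0: revealed 11 new [(0,3) (0,4) (0,5) (0,6) (1,3) (1,4) (1,5) (1,6) (2,4) (2,5) (2,6)] -> total=11
Click 2 (1,5) count=0: revealed 0 new [(none)] -> total=11
Click 3 (4,3) count=0: revealed 19 new [(3,1) (3,2) (3,3) (3,4) (3,5) (4,1) (4,2) (4,3) (4,4) (4,5) (5,1) (5,2) (5,3) (5,4) (5,5) (6,2) (6,3) (6,4) (6,5)] -> total=30
Click 4 (5,3) count=0: revealed 0 new [(none)] -> total=30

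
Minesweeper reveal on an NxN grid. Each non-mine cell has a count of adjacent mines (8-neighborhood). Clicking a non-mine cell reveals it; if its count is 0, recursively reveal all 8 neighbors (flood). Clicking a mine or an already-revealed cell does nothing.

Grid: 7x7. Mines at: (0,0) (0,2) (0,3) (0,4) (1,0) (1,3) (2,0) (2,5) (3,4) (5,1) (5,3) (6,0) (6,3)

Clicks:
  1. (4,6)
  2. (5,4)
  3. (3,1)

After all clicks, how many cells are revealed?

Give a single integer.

Click 1 (4,6) count=0: revealed 11 new [(3,5) (3,6) (4,4) (4,5) (4,6) (5,4) (5,5) (5,6) (6,4) (6,5) (6,6)] -> total=11
Click 2 (5,4) count=2: revealed 0 new [(none)] -> total=11
Click 3 (3,1) count=1: revealed 1 new [(3,1)] -> total=12

Answer: 12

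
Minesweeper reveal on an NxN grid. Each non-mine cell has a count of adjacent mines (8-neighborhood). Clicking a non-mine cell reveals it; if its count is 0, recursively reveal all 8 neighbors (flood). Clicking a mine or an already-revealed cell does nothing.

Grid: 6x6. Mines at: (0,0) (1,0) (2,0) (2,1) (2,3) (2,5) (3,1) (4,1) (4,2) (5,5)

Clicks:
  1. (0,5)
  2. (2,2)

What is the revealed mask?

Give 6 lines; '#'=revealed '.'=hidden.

Click 1 (0,5) count=0: revealed 10 new [(0,1) (0,2) (0,3) (0,4) (0,5) (1,1) (1,2) (1,3) (1,4) (1,5)] -> total=10
Click 2 (2,2) count=3: revealed 1 new [(2,2)] -> total=11

Answer: .#####
.#####
..#...
......
......
......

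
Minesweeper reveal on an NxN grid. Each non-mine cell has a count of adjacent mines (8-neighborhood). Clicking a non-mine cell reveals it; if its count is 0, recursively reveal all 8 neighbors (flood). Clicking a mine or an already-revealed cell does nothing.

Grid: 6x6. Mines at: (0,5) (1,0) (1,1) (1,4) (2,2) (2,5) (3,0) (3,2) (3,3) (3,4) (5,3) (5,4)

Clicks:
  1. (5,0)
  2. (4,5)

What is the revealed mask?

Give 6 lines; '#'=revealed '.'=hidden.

Answer: ......
......
......
......
###..#
###...

Derivation:
Click 1 (5,0) count=0: revealed 6 new [(4,0) (4,1) (4,2) (5,0) (5,1) (5,2)] -> total=6
Click 2 (4,5) count=2: revealed 1 new [(4,5)] -> total=7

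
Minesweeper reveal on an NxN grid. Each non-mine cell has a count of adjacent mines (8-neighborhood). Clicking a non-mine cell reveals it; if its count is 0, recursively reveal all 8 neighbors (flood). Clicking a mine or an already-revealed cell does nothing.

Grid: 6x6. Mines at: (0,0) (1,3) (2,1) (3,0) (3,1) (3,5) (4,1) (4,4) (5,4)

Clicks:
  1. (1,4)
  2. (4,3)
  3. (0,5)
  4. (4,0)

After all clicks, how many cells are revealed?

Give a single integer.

Click 1 (1,4) count=1: revealed 1 new [(1,4)] -> total=1
Click 2 (4,3) count=2: revealed 1 new [(4,3)] -> total=2
Click 3 (0,5) count=0: revealed 5 new [(0,4) (0,5) (1,5) (2,4) (2,5)] -> total=7
Click 4 (4,0) count=3: revealed 1 new [(4,0)] -> total=8

Answer: 8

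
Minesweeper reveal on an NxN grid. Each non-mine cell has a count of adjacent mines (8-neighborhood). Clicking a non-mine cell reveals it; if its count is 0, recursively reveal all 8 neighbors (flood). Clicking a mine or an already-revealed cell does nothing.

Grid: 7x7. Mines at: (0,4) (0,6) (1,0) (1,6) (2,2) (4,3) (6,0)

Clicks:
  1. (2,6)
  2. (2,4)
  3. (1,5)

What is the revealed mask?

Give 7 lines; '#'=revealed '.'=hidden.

Click 1 (2,6) count=1: revealed 1 new [(2,6)] -> total=1
Click 2 (2,4) count=0: revealed 25 new [(1,3) (1,4) (1,5) (2,3) (2,4) (2,5) (3,3) (3,4) (3,5) (3,6) (4,4) (4,5) (4,6) (5,1) (5,2) (5,3) (5,4) (5,5) (5,6) (6,1) (6,2) (6,3) (6,4) (6,5) (6,6)] -> total=26
Click 3 (1,5) count=3: revealed 0 new [(none)] -> total=26

Answer: .......
...###.
...####
...####
....###
.######
.######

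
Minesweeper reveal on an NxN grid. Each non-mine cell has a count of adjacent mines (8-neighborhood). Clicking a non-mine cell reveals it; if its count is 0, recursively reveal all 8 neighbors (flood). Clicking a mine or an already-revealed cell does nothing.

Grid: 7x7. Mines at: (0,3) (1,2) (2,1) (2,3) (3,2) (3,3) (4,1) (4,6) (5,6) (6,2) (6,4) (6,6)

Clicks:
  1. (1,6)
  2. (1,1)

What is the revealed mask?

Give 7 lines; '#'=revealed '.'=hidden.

Answer: ....###
.#..###
....###
....###
.......
.......
.......

Derivation:
Click 1 (1,6) count=0: revealed 12 new [(0,4) (0,5) (0,6) (1,4) (1,5) (1,6) (2,4) (2,5) (2,6) (3,4) (3,5) (3,6)] -> total=12
Click 2 (1,1) count=2: revealed 1 new [(1,1)] -> total=13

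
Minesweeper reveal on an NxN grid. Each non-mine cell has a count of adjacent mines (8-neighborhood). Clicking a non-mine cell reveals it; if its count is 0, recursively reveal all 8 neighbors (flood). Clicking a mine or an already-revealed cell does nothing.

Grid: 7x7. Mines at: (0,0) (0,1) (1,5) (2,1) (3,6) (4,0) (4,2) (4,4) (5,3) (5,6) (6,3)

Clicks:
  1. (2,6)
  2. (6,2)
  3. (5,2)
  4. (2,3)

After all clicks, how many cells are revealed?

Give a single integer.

Answer: 15

Derivation:
Click 1 (2,6) count=2: revealed 1 new [(2,6)] -> total=1
Click 2 (6,2) count=2: revealed 1 new [(6,2)] -> total=2
Click 3 (5,2) count=3: revealed 1 new [(5,2)] -> total=3
Click 4 (2,3) count=0: revealed 12 new [(0,2) (0,3) (0,4) (1,2) (1,3) (1,4) (2,2) (2,3) (2,4) (3,2) (3,3) (3,4)] -> total=15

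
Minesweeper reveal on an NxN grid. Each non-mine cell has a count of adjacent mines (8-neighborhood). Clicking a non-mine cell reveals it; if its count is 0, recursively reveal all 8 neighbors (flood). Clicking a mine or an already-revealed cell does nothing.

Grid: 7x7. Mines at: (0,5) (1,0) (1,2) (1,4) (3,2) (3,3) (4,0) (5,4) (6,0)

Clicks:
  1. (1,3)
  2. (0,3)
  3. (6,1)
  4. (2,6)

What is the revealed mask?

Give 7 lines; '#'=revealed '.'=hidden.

Click 1 (1,3) count=2: revealed 1 new [(1,3)] -> total=1
Click 2 (0,3) count=2: revealed 1 new [(0,3)] -> total=2
Click 3 (6,1) count=1: revealed 1 new [(6,1)] -> total=3
Click 4 (2,6) count=0: revealed 15 new [(1,5) (1,6) (2,4) (2,5) (2,6) (3,4) (3,5) (3,6) (4,4) (4,5) (4,6) (5,5) (5,6) (6,5) (6,6)] -> total=18

Answer: ...#...
...#.##
....###
....###
....###
.....##
.#...##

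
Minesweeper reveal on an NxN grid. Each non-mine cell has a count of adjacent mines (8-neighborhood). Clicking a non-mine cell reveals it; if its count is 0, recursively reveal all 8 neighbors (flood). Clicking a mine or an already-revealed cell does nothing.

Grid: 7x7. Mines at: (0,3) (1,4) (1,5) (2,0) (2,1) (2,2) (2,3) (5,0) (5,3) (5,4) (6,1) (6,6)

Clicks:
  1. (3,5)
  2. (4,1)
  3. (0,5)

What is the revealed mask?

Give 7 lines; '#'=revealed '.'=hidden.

Answer: .....#.
.......
....###
....###
.#..###
.....##
.......

Derivation:
Click 1 (3,5) count=0: revealed 11 new [(2,4) (2,5) (2,6) (3,4) (3,5) (3,6) (4,4) (4,5) (4,6) (5,5) (5,6)] -> total=11
Click 2 (4,1) count=1: revealed 1 new [(4,1)] -> total=12
Click 3 (0,5) count=2: revealed 1 new [(0,5)] -> total=13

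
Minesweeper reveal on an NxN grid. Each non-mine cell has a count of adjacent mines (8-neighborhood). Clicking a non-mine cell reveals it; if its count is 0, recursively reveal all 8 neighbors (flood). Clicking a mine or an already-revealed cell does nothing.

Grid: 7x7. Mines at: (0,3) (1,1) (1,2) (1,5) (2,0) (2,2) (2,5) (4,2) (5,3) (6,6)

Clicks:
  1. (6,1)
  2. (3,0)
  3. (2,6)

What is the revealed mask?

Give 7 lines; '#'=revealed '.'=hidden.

Click 1 (6,1) count=0: revealed 10 new [(3,0) (3,1) (4,0) (4,1) (5,0) (5,1) (5,2) (6,0) (6,1) (6,2)] -> total=10
Click 2 (3,0) count=1: revealed 0 new [(none)] -> total=10
Click 3 (2,6) count=2: revealed 1 new [(2,6)] -> total=11

Answer: .......
.......
......#
##.....
##.....
###....
###....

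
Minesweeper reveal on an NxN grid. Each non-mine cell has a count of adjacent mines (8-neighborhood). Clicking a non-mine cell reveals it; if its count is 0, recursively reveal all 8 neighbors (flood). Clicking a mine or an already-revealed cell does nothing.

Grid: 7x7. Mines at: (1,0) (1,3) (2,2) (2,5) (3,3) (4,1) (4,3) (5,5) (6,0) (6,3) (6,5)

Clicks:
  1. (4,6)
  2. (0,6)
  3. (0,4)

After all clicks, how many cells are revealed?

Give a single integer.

Click 1 (4,6) count=1: revealed 1 new [(4,6)] -> total=1
Click 2 (0,6) count=0: revealed 6 new [(0,4) (0,5) (0,6) (1,4) (1,5) (1,6)] -> total=7
Click 3 (0,4) count=1: revealed 0 new [(none)] -> total=7

Answer: 7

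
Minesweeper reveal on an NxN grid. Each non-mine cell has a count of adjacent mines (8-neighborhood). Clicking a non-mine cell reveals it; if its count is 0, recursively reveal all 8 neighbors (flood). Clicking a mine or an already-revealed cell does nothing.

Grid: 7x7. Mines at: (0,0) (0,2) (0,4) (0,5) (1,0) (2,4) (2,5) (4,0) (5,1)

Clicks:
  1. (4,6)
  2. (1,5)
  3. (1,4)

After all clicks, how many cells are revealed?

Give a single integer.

Click 1 (4,6) count=0: revealed 28 new [(1,1) (1,2) (1,3) (2,1) (2,2) (2,3) (3,1) (3,2) (3,3) (3,4) (3,5) (3,6) (4,1) (4,2) (4,3) (4,4) (4,5) (4,6) (5,2) (5,3) (5,4) (5,5) (5,6) (6,2) (6,3) (6,4) (6,5) (6,6)] -> total=28
Click 2 (1,5) count=4: revealed 1 new [(1,5)] -> total=29
Click 3 (1,4) count=4: revealed 1 new [(1,4)] -> total=30

Answer: 30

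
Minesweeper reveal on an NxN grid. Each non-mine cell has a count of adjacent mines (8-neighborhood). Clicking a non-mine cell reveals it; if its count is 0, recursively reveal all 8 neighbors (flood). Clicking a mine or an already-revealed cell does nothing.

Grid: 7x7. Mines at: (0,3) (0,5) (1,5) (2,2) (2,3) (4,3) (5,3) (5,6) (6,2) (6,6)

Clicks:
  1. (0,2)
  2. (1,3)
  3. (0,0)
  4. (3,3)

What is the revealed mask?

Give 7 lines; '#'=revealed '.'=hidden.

Click 1 (0,2) count=1: revealed 1 new [(0,2)] -> total=1
Click 2 (1,3) count=3: revealed 1 new [(1,3)] -> total=2
Click 3 (0,0) count=0: revealed 18 new [(0,0) (0,1) (1,0) (1,1) (1,2) (2,0) (2,1) (3,0) (3,1) (3,2) (4,0) (4,1) (4,2) (5,0) (5,1) (5,2) (6,0) (6,1)] -> total=20
Click 4 (3,3) count=3: revealed 1 new [(3,3)] -> total=21

Answer: ###....
####...
##.....
####...
###....
###....
##.....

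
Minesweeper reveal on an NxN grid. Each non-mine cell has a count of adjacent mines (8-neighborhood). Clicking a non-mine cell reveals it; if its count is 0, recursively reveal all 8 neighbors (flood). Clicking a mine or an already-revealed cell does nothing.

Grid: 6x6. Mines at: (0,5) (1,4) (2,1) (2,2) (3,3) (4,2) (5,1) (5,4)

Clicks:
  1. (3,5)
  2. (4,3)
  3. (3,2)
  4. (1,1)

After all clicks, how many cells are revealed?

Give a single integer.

Answer: 9

Derivation:
Click 1 (3,5) count=0: revealed 6 new [(2,4) (2,5) (3,4) (3,5) (4,4) (4,5)] -> total=6
Click 2 (4,3) count=3: revealed 1 new [(4,3)] -> total=7
Click 3 (3,2) count=4: revealed 1 new [(3,2)] -> total=8
Click 4 (1,1) count=2: revealed 1 new [(1,1)] -> total=9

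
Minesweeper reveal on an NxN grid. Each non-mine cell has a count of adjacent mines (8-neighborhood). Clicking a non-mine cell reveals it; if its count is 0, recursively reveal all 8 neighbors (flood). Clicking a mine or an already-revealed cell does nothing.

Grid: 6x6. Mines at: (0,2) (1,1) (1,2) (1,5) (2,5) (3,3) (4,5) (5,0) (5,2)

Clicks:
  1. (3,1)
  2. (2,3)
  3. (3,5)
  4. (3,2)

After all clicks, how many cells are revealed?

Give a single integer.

Click 1 (3,1) count=0: revealed 9 new [(2,0) (2,1) (2,2) (3,0) (3,1) (3,2) (4,0) (4,1) (4,2)] -> total=9
Click 2 (2,3) count=2: revealed 1 new [(2,3)] -> total=10
Click 3 (3,5) count=2: revealed 1 new [(3,5)] -> total=11
Click 4 (3,2) count=1: revealed 0 new [(none)] -> total=11

Answer: 11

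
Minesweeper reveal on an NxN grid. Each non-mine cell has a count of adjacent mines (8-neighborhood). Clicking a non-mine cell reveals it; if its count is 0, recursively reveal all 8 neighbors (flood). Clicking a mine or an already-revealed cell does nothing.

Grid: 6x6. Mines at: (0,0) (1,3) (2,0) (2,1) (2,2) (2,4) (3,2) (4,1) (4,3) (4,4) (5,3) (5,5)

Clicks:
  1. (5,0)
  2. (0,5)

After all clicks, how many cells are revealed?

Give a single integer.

Click 1 (5,0) count=1: revealed 1 new [(5,0)] -> total=1
Click 2 (0,5) count=0: revealed 4 new [(0,4) (0,5) (1,4) (1,5)] -> total=5

Answer: 5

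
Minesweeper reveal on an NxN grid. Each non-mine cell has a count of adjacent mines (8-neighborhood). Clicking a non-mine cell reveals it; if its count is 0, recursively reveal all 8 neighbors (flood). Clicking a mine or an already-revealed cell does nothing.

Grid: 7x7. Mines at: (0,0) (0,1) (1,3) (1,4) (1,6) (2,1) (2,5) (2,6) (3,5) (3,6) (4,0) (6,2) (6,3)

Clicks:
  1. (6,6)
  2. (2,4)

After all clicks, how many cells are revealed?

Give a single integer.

Click 1 (6,6) count=0: revealed 9 new [(4,4) (4,5) (4,6) (5,4) (5,5) (5,6) (6,4) (6,5) (6,6)] -> total=9
Click 2 (2,4) count=4: revealed 1 new [(2,4)] -> total=10

Answer: 10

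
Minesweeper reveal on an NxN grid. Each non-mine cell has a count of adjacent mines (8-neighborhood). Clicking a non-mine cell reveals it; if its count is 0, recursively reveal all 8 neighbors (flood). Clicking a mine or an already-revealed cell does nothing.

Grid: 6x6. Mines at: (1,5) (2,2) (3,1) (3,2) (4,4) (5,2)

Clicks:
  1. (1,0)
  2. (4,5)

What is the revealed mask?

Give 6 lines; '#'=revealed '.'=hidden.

Answer: #####.
#####.
##....
......
.....#
......

Derivation:
Click 1 (1,0) count=0: revealed 12 new [(0,0) (0,1) (0,2) (0,3) (0,4) (1,0) (1,1) (1,2) (1,3) (1,4) (2,0) (2,1)] -> total=12
Click 2 (4,5) count=1: revealed 1 new [(4,5)] -> total=13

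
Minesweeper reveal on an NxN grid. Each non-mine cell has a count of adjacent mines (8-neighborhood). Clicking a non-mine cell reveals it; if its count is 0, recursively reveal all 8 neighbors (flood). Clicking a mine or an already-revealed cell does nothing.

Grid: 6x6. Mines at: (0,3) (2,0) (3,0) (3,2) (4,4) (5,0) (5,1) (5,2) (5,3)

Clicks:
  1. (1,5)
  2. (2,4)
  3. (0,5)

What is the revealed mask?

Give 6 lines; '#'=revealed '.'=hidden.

Answer: ....##
...###
...###
...###
......
......

Derivation:
Click 1 (1,5) count=0: revealed 11 new [(0,4) (0,5) (1,3) (1,4) (1,5) (2,3) (2,4) (2,5) (3,3) (3,4) (3,5)] -> total=11
Click 2 (2,4) count=0: revealed 0 new [(none)] -> total=11
Click 3 (0,5) count=0: revealed 0 new [(none)] -> total=11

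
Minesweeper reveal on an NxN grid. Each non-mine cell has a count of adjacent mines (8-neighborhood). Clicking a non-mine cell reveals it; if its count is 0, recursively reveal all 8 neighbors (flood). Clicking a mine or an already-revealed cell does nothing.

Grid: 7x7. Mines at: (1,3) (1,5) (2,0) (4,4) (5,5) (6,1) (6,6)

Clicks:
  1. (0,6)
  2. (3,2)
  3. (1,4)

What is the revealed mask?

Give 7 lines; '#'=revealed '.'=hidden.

Click 1 (0,6) count=1: revealed 1 new [(0,6)] -> total=1
Click 2 (3,2) count=0: revealed 15 new [(2,1) (2,2) (2,3) (3,0) (3,1) (3,2) (3,3) (4,0) (4,1) (4,2) (4,3) (5,0) (5,1) (5,2) (5,3)] -> total=16
Click 3 (1,4) count=2: revealed 1 new [(1,4)] -> total=17

Answer: ......#
....#..
.###...
####...
####...
####...
.......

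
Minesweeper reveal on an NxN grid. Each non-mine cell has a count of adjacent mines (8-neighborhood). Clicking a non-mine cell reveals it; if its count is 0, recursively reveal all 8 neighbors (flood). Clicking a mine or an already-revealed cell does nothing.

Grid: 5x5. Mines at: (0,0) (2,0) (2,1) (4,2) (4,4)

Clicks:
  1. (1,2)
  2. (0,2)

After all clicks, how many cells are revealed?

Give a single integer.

Answer: 14

Derivation:
Click 1 (1,2) count=1: revealed 1 new [(1,2)] -> total=1
Click 2 (0,2) count=0: revealed 13 new [(0,1) (0,2) (0,3) (0,4) (1,1) (1,3) (1,4) (2,2) (2,3) (2,4) (3,2) (3,3) (3,4)] -> total=14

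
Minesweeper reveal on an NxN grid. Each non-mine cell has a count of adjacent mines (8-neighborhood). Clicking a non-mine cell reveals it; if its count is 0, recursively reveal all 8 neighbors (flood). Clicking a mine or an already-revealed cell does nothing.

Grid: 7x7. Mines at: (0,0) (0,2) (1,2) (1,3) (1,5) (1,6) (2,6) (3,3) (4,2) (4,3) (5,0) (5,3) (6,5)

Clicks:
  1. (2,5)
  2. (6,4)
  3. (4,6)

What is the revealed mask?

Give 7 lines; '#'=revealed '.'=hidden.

Answer: .......
.......
.....#.
....###
....###
....###
....#..

Derivation:
Click 1 (2,5) count=3: revealed 1 new [(2,5)] -> total=1
Click 2 (6,4) count=2: revealed 1 new [(6,4)] -> total=2
Click 3 (4,6) count=0: revealed 9 new [(3,4) (3,5) (3,6) (4,4) (4,5) (4,6) (5,4) (5,5) (5,6)] -> total=11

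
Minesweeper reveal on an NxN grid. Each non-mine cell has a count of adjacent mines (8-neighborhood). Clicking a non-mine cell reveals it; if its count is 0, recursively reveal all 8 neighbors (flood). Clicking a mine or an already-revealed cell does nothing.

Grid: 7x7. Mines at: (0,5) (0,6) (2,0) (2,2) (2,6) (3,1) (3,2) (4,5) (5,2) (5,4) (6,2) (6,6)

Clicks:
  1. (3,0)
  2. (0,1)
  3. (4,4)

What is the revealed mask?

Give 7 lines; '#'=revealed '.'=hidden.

Click 1 (3,0) count=2: revealed 1 new [(3,0)] -> total=1
Click 2 (0,1) count=0: revealed 10 new [(0,0) (0,1) (0,2) (0,3) (0,4) (1,0) (1,1) (1,2) (1,3) (1,4)] -> total=11
Click 3 (4,4) count=2: revealed 1 new [(4,4)] -> total=12

Answer: #####..
#####..
.......
#......
....#..
.......
.......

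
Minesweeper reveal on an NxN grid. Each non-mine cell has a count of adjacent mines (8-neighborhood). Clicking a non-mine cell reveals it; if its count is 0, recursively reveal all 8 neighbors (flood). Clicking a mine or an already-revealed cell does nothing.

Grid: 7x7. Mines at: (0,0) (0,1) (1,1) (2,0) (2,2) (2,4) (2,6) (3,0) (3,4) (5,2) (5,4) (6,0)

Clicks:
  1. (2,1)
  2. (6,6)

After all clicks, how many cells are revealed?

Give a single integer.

Click 1 (2,1) count=4: revealed 1 new [(2,1)] -> total=1
Click 2 (6,6) count=0: revealed 8 new [(3,5) (3,6) (4,5) (4,6) (5,5) (5,6) (6,5) (6,6)] -> total=9

Answer: 9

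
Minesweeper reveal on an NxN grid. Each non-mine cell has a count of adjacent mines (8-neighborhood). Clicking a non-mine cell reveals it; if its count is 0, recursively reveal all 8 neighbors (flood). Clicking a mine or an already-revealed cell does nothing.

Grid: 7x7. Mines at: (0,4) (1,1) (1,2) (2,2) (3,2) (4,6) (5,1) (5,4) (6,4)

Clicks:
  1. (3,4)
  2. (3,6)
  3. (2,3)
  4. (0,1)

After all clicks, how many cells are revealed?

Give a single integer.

Click 1 (3,4) count=0: revealed 17 new [(0,5) (0,6) (1,3) (1,4) (1,5) (1,6) (2,3) (2,4) (2,5) (2,6) (3,3) (3,4) (3,5) (3,6) (4,3) (4,4) (4,5)] -> total=17
Click 2 (3,6) count=1: revealed 0 new [(none)] -> total=17
Click 3 (2,3) count=3: revealed 0 new [(none)] -> total=17
Click 4 (0,1) count=2: revealed 1 new [(0,1)] -> total=18

Answer: 18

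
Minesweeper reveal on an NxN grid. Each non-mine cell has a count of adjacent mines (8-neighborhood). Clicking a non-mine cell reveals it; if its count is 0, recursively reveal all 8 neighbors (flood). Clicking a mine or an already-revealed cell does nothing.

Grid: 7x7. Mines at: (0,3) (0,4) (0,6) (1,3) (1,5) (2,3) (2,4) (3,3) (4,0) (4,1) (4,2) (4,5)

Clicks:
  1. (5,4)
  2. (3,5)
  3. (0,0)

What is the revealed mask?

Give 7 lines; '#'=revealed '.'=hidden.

Answer: ###....
###....
###....
###..#.
.......
....#..
.......

Derivation:
Click 1 (5,4) count=1: revealed 1 new [(5,4)] -> total=1
Click 2 (3,5) count=2: revealed 1 new [(3,5)] -> total=2
Click 3 (0,0) count=0: revealed 12 new [(0,0) (0,1) (0,2) (1,0) (1,1) (1,2) (2,0) (2,1) (2,2) (3,0) (3,1) (3,2)] -> total=14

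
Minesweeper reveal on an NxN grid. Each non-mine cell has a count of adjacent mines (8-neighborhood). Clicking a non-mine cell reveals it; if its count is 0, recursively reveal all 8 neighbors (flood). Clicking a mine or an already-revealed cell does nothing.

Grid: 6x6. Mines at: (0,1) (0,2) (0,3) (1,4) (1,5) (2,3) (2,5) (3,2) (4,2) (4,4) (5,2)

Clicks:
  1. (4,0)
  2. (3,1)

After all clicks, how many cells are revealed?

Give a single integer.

Click 1 (4,0) count=0: revealed 10 new [(1,0) (1,1) (2,0) (2,1) (3,0) (3,1) (4,0) (4,1) (5,0) (5,1)] -> total=10
Click 2 (3,1) count=2: revealed 0 new [(none)] -> total=10

Answer: 10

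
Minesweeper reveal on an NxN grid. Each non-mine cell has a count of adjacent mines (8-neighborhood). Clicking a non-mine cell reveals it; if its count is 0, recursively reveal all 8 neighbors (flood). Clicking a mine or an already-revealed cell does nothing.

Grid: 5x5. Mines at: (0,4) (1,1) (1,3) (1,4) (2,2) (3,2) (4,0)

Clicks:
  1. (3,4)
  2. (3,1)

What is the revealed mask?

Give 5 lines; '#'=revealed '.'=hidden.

Answer: .....
.....
...##
.#.##
...##

Derivation:
Click 1 (3,4) count=0: revealed 6 new [(2,3) (2,4) (3,3) (3,4) (4,3) (4,4)] -> total=6
Click 2 (3,1) count=3: revealed 1 new [(3,1)] -> total=7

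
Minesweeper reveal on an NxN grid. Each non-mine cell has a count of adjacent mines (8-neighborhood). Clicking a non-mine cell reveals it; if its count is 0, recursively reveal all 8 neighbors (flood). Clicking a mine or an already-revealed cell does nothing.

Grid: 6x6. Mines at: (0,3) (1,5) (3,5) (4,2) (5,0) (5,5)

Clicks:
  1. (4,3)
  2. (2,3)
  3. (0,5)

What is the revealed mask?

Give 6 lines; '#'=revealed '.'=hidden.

Answer: ###..#
#####.
#####.
#####.
##.#..
......

Derivation:
Click 1 (4,3) count=1: revealed 1 new [(4,3)] -> total=1
Click 2 (2,3) count=0: revealed 20 new [(0,0) (0,1) (0,2) (1,0) (1,1) (1,2) (1,3) (1,4) (2,0) (2,1) (2,2) (2,3) (2,4) (3,0) (3,1) (3,2) (3,3) (3,4) (4,0) (4,1)] -> total=21
Click 3 (0,5) count=1: revealed 1 new [(0,5)] -> total=22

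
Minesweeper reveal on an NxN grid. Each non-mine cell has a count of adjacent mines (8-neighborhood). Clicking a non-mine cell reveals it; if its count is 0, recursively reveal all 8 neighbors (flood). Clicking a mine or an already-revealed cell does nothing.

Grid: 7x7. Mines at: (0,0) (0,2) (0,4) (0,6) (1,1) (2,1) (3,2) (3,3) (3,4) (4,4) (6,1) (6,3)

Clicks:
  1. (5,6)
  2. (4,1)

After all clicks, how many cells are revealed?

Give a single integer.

Answer: 15

Derivation:
Click 1 (5,6) count=0: revealed 14 new [(1,5) (1,6) (2,5) (2,6) (3,5) (3,6) (4,5) (4,6) (5,4) (5,5) (5,6) (6,4) (6,5) (6,6)] -> total=14
Click 2 (4,1) count=1: revealed 1 new [(4,1)] -> total=15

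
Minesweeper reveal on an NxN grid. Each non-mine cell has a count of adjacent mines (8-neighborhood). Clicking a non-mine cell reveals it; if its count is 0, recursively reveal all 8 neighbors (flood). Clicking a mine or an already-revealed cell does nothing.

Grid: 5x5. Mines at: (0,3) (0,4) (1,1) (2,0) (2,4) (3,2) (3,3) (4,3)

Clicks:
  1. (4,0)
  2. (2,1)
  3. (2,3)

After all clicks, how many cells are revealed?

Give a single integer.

Click 1 (4,0) count=0: revealed 4 new [(3,0) (3,1) (4,0) (4,1)] -> total=4
Click 2 (2,1) count=3: revealed 1 new [(2,1)] -> total=5
Click 3 (2,3) count=3: revealed 1 new [(2,3)] -> total=6

Answer: 6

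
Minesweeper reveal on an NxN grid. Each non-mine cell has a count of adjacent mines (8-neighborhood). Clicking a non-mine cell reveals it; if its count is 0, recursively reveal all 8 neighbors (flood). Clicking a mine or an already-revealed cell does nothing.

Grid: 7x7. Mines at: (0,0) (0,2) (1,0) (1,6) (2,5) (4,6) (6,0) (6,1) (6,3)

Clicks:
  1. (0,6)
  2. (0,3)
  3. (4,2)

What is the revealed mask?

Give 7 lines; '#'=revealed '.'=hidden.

Answer: ...#..#
.####..
#####..
######.
######.
######.
.......

Derivation:
Click 1 (0,6) count=1: revealed 1 new [(0,6)] -> total=1
Click 2 (0,3) count=1: revealed 1 new [(0,3)] -> total=2
Click 3 (4,2) count=0: revealed 27 new [(1,1) (1,2) (1,3) (1,4) (2,0) (2,1) (2,2) (2,3) (2,4) (3,0) (3,1) (3,2) (3,3) (3,4) (3,5) (4,0) (4,1) (4,2) (4,3) (4,4) (4,5) (5,0) (5,1) (5,2) (5,3) (5,4) (5,5)] -> total=29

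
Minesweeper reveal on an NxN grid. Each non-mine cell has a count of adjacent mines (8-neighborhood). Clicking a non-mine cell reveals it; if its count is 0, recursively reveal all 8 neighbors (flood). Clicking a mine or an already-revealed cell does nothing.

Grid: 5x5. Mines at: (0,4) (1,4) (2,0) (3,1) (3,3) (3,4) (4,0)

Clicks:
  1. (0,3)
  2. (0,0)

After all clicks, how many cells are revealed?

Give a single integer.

Click 1 (0,3) count=2: revealed 1 new [(0,3)] -> total=1
Click 2 (0,0) count=0: revealed 10 new [(0,0) (0,1) (0,2) (1,0) (1,1) (1,2) (1,3) (2,1) (2,2) (2,3)] -> total=11

Answer: 11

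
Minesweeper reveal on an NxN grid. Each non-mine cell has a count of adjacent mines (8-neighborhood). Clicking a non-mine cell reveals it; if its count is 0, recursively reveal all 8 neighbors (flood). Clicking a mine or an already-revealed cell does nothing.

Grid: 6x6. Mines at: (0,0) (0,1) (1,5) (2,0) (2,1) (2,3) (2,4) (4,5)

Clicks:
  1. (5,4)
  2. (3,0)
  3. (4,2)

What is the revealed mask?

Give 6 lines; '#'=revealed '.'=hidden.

Click 1 (5,4) count=1: revealed 1 new [(5,4)] -> total=1
Click 2 (3,0) count=2: revealed 1 new [(3,0)] -> total=2
Click 3 (4,2) count=0: revealed 13 new [(3,1) (3,2) (3,3) (3,4) (4,0) (4,1) (4,2) (4,3) (4,4) (5,0) (5,1) (5,2) (5,3)] -> total=15

Answer: ......
......
......
#####.
#####.
#####.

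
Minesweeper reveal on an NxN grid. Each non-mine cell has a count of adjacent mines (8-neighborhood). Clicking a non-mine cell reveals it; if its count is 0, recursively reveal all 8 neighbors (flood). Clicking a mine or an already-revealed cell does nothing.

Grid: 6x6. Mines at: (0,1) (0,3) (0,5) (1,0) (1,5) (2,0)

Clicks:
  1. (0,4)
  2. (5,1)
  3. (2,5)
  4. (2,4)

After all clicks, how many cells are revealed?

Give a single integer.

Answer: 28

Derivation:
Click 1 (0,4) count=3: revealed 1 new [(0,4)] -> total=1
Click 2 (5,1) count=0: revealed 27 new [(1,1) (1,2) (1,3) (1,4) (2,1) (2,2) (2,3) (2,4) (2,5) (3,0) (3,1) (3,2) (3,3) (3,4) (3,5) (4,0) (4,1) (4,2) (4,3) (4,4) (4,5) (5,0) (5,1) (5,2) (5,3) (5,4) (5,5)] -> total=28
Click 3 (2,5) count=1: revealed 0 new [(none)] -> total=28
Click 4 (2,4) count=1: revealed 0 new [(none)] -> total=28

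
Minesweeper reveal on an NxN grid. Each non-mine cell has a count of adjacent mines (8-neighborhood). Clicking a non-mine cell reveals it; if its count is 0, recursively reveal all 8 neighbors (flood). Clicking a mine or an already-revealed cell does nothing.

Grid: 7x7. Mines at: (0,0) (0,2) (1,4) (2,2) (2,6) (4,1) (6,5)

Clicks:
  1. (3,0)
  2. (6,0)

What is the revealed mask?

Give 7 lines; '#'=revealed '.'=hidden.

Answer: .......
.......
...###.
#.#####
..#####
#######
#####..

Derivation:
Click 1 (3,0) count=1: revealed 1 new [(3,0)] -> total=1
Click 2 (6,0) count=0: revealed 25 new [(2,3) (2,4) (2,5) (3,2) (3,3) (3,4) (3,5) (3,6) (4,2) (4,3) (4,4) (4,5) (4,6) (5,0) (5,1) (5,2) (5,3) (5,4) (5,5) (5,6) (6,0) (6,1) (6,2) (6,3) (6,4)] -> total=26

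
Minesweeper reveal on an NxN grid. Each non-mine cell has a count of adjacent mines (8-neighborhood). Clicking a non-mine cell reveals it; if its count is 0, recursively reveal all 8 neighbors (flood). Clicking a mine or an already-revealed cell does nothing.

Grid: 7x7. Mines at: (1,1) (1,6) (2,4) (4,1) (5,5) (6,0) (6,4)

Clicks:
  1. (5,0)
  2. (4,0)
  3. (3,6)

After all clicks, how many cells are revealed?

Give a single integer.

Answer: 8

Derivation:
Click 1 (5,0) count=2: revealed 1 new [(5,0)] -> total=1
Click 2 (4,0) count=1: revealed 1 new [(4,0)] -> total=2
Click 3 (3,6) count=0: revealed 6 new [(2,5) (2,6) (3,5) (3,6) (4,5) (4,6)] -> total=8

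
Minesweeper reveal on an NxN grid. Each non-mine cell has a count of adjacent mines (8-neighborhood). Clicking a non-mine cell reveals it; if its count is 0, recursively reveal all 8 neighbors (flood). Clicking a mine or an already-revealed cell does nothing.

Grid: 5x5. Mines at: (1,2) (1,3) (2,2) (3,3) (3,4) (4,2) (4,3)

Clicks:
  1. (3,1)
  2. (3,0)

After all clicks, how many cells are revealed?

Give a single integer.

Click 1 (3,1) count=2: revealed 1 new [(3,1)] -> total=1
Click 2 (3,0) count=0: revealed 9 new [(0,0) (0,1) (1,0) (1,1) (2,0) (2,1) (3,0) (4,0) (4,1)] -> total=10

Answer: 10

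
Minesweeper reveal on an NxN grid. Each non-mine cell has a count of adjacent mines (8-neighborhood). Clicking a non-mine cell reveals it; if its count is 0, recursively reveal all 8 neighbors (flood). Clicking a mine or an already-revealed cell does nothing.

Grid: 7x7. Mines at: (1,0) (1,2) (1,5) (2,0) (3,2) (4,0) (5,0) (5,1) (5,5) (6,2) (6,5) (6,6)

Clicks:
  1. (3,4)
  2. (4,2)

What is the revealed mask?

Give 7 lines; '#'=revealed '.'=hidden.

Answer: .......
.......
...####
...####
..#####
.......
.......

Derivation:
Click 1 (3,4) count=0: revealed 12 new [(2,3) (2,4) (2,5) (2,6) (3,3) (3,4) (3,5) (3,6) (4,3) (4,4) (4,5) (4,6)] -> total=12
Click 2 (4,2) count=2: revealed 1 new [(4,2)] -> total=13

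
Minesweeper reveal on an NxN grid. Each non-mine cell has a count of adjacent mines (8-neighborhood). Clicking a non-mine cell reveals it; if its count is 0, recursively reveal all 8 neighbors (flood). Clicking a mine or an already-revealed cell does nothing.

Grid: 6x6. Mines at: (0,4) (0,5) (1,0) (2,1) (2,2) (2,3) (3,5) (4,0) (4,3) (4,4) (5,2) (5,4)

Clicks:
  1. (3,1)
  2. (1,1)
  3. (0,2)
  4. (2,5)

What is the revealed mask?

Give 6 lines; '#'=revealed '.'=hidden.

Answer: .###..
.###..
.....#
.#....
......
......

Derivation:
Click 1 (3,1) count=3: revealed 1 new [(3,1)] -> total=1
Click 2 (1,1) count=3: revealed 1 new [(1,1)] -> total=2
Click 3 (0,2) count=0: revealed 5 new [(0,1) (0,2) (0,3) (1,2) (1,3)] -> total=7
Click 4 (2,5) count=1: revealed 1 new [(2,5)] -> total=8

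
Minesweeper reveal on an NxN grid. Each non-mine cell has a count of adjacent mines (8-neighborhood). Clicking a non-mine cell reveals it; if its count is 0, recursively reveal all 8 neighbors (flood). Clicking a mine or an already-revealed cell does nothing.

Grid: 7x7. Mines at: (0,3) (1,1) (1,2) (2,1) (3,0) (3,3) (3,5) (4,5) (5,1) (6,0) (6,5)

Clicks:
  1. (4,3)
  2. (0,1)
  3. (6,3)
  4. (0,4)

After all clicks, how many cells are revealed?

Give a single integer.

Answer: 11

Derivation:
Click 1 (4,3) count=1: revealed 1 new [(4,3)] -> total=1
Click 2 (0,1) count=2: revealed 1 new [(0,1)] -> total=2
Click 3 (6,3) count=0: revealed 8 new [(4,2) (4,4) (5,2) (5,3) (5,4) (6,2) (6,3) (6,4)] -> total=10
Click 4 (0,4) count=1: revealed 1 new [(0,4)] -> total=11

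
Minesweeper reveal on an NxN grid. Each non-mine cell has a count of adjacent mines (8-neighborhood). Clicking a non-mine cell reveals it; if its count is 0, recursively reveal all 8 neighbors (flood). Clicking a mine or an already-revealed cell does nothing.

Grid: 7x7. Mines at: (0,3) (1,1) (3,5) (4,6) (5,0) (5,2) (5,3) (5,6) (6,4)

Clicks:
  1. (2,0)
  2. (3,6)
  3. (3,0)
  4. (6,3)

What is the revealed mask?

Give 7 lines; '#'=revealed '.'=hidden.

Answer: .......
..###..
#####..
#####.#
#####..
.......
...#...

Derivation:
Click 1 (2,0) count=1: revealed 1 new [(2,0)] -> total=1
Click 2 (3,6) count=2: revealed 1 new [(3,6)] -> total=2
Click 3 (3,0) count=0: revealed 17 new [(1,2) (1,3) (1,4) (2,1) (2,2) (2,3) (2,4) (3,0) (3,1) (3,2) (3,3) (3,4) (4,0) (4,1) (4,2) (4,3) (4,4)] -> total=19
Click 4 (6,3) count=3: revealed 1 new [(6,3)] -> total=20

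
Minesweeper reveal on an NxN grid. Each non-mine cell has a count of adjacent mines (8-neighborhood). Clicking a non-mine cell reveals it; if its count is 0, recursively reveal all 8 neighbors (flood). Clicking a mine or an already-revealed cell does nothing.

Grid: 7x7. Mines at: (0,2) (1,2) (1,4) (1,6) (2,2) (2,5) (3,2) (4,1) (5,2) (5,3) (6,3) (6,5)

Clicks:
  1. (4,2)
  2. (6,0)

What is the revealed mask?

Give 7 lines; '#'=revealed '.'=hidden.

Answer: .......
.......
.......
.......
..#....
##.....
##.....

Derivation:
Click 1 (4,2) count=4: revealed 1 new [(4,2)] -> total=1
Click 2 (6,0) count=0: revealed 4 new [(5,0) (5,1) (6,0) (6,1)] -> total=5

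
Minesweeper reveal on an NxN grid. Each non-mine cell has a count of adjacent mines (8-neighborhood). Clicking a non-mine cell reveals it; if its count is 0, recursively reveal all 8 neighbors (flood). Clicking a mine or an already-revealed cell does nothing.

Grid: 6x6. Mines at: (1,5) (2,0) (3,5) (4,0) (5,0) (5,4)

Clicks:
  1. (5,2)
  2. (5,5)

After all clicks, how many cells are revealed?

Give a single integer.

Click 1 (5,2) count=0: revealed 25 new [(0,0) (0,1) (0,2) (0,3) (0,4) (1,0) (1,1) (1,2) (1,3) (1,4) (2,1) (2,2) (2,3) (2,4) (3,1) (3,2) (3,3) (3,4) (4,1) (4,2) (4,3) (4,4) (5,1) (5,2) (5,3)] -> total=25
Click 2 (5,5) count=1: revealed 1 new [(5,5)] -> total=26

Answer: 26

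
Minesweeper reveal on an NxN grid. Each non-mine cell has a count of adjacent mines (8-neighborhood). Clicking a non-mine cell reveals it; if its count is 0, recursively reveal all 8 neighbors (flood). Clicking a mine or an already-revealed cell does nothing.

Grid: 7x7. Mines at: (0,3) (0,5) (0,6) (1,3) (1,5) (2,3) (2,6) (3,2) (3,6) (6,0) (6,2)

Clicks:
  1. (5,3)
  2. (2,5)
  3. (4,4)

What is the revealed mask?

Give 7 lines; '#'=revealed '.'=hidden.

Answer: .......
.......
.....#.
...###.
...####
...####
...####

Derivation:
Click 1 (5,3) count=1: revealed 1 new [(5,3)] -> total=1
Click 2 (2,5) count=3: revealed 1 new [(2,5)] -> total=2
Click 3 (4,4) count=0: revealed 14 new [(3,3) (3,4) (3,5) (4,3) (4,4) (4,5) (4,6) (5,4) (5,5) (5,6) (6,3) (6,4) (6,5) (6,6)] -> total=16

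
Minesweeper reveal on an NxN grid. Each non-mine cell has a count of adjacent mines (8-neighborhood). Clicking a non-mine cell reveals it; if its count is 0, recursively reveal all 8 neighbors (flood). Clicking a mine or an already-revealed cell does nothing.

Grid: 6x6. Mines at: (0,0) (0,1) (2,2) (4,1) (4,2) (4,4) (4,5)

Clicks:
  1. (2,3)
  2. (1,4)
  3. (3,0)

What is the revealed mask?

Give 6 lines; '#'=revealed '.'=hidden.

Click 1 (2,3) count=1: revealed 1 new [(2,3)] -> total=1
Click 2 (1,4) count=0: revealed 13 new [(0,2) (0,3) (0,4) (0,5) (1,2) (1,3) (1,4) (1,5) (2,4) (2,5) (3,3) (3,4) (3,5)] -> total=14
Click 3 (3,0) count=1: revealed 1 new [(3,0)] -> total=15

Answer: ..####
..####
...###
#..###
......
......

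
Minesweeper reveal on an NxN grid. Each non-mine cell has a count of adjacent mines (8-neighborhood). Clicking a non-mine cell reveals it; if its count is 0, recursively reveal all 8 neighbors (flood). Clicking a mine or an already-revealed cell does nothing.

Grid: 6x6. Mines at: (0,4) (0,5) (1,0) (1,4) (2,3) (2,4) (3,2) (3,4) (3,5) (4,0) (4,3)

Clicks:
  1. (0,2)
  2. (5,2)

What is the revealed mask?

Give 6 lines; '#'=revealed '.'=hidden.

Answer: .###..
.###..
......
......
......
..#...

Derivation:
Click 1 (0,2) count=0: revealed 6 new [(0,1) (0,2) (0,3) (1,1) (1,2) (1,3)] -> total=6
Click 2 (5,2) count=1: revealed 1 new [(5,2)] -> total=7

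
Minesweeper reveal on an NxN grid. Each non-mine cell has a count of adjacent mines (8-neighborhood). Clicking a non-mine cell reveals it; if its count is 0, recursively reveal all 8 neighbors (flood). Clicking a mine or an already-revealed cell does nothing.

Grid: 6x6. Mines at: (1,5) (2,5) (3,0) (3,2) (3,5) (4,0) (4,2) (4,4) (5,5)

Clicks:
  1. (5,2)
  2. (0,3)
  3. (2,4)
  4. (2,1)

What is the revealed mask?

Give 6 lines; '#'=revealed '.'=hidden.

Answer: #####.
#####.
#####.
......
......
..#...

Derivation:
Click 1 (5,2) count=1: revealed 1 new [(5,2)] -> total=1
Click 2 (0,3) count=0: revealed 15 new [(0,0) (0,1) (0,2) (0,3) (0,4) (1,0) (1,1) (1,2) (1,3) (1,4) (2,0) (2,1) (2,2) (2,3) (2,4)] -> total=16
Click 3 (2,4) count=3: revealed 0 new [(none)] -> total=16
Click 4 (2,1) count=2: revealed 0 new [(none)] -> total=16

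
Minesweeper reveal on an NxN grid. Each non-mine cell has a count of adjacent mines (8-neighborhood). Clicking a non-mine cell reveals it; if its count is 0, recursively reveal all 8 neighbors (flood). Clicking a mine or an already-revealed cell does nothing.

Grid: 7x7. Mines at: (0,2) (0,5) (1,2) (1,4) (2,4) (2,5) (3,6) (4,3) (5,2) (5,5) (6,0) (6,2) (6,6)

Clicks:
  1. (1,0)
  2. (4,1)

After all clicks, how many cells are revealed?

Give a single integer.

Click 1 (1,0) count=0: revealed 15 new [(0,0) (0,1) (1,0) (1,1) (2,0) (2,1) (2,2) (3,0) (3,1) (3,2) (4,0) (4,1) (4,2) (5,0) (5,1)] -> total=15
Click 2 (4,1) count=1: revealed 0 new [(none)] -> total=15

Answer: 15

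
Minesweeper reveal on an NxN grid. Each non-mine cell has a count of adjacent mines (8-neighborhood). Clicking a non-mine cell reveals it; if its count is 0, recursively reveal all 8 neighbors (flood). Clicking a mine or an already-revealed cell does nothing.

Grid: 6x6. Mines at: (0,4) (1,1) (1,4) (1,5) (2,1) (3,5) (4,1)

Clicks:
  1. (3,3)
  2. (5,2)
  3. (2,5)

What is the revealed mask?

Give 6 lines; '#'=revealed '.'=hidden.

Click 1 (3,3) count=0: revealed 14 new [(2,2) (2,3) (2,4) (3,2) (3,3) (3,4) (4,2) (4,3) (4,4) (4,5) (5,2) (5,3) (5,4) (5,5)] -> total=14
Click 2 (5,2) count=1: revealed 0 new [(none)] -> total=14
Click 3 (2,5) count=3: revealed 1 new [(2,5)] -> total=15

Answer: ......
......
..####
..###.
..####
..####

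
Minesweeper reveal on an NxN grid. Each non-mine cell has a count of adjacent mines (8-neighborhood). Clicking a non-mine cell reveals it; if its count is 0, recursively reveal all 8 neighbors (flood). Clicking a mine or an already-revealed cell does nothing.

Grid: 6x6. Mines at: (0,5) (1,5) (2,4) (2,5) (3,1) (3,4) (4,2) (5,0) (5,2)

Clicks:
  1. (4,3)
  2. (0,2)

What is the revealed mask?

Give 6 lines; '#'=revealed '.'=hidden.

Click 1 (4,3) count=3: revealed 1 new [(4,3)] -> total=1
Click 2 (0,2) count=0: revealed 14 new [(0,0) (0,1) (0,2) (0,3) (0,4) (1,0) (1,1) (1,2) (1,3) (1,4) (2,0) (2,1) (2,2) (2,3)] -> total=15

Answer: #####.
#####.
####..
......
...#..
......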